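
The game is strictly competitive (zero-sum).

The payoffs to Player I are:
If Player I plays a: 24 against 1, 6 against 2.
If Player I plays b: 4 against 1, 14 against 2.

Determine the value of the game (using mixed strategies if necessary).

Row minima are 6 and 4, so Player I's maximin is 6; column maxima are 24 and 14, so Player II's minimax is 14. These differ, so the equilibrium is in mixed strategies.
Let Player I play a with probability p. Player II is indifferent when 24p + 4(1−p) = 6p + 14(1−p), giving p = 5/14.
Let Player II play 1 with probability q. Player I is indifferent when 24q + 6(1−q) = 4q + 14(1−q), giving q = 2/7.
The value is 24·(2/7) + (6)·(5/7) = 78/7.

78/7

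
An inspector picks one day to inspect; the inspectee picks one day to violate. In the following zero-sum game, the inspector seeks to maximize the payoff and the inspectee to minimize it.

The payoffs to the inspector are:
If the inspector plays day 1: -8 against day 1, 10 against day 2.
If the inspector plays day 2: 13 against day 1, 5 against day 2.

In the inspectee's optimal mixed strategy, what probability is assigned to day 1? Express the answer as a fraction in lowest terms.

Row minima are -8 and 5, so the inspector's maximin is 5; column maxima are 13 and 10, so the inspectee's minimax is 10. These differ, so the equilibrium is in mixed strategies.
Let the inspectee play day 1 with probability q. The inspector is indifferent when −8q + 10(1−q) = 13q + 5(1−q), giving q = 5/26.

5/26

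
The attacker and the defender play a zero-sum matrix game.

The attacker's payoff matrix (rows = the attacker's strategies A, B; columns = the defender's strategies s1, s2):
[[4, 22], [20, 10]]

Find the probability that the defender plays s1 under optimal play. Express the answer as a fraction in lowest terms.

3/7

Row minima are 4 and 10, so the attacker's maximin is 10; column maxima are 20 and 22, so the defender's minimax is 20. These differ, so the equilibrium is in mixed strategies.
Let the defender play s1 with probability q. The attacker is indifferent when 4q + 22(1−q) = 20q + 10(1−q), giving q = 3/7.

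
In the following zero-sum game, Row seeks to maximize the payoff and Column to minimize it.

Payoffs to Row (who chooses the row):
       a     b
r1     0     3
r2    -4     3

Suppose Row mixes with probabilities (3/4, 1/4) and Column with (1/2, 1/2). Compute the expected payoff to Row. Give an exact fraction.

Against (1/2, 1/2), each row's expected payoff is r1: 3/2; r2: -1/2.
Taking the (3/4, 1/4)-weighted average: (3/4)·(3/2) + (1/4)·(-1/2) = 1.

1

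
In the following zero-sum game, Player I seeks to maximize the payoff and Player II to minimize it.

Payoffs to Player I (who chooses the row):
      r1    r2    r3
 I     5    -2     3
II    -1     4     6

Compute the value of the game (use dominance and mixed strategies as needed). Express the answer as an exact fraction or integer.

3/2

Column r3 is strictly dominated by r2 for Player II (it gives Player I more in every row).
The remaining 2×2 game on (I, II) × (r1, r2) has no saddle point. Let Player I play I with probability p; indifference gives 5p − (1−p) = −2p + 4(1−p), so p = 5/12.
Similarly Player II's optimal q on r1 is 1/2, and the value is 5·(1/2) + (-2)·(1/2) = 3/2.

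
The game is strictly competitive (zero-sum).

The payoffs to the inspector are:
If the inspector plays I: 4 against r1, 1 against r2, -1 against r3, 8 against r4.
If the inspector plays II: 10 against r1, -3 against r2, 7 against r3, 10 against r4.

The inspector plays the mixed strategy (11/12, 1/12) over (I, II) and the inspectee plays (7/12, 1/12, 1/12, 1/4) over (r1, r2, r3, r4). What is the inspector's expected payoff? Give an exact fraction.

169/36

Against (7/12, 1/12, 1/12, 1/4), each row's expected payoff is I: 13/3; II: 26/3.
Taking the (11/12, 1/12)-weighted average: (11/12)·(13/3) + (1/12)·(26/3) = 169/36.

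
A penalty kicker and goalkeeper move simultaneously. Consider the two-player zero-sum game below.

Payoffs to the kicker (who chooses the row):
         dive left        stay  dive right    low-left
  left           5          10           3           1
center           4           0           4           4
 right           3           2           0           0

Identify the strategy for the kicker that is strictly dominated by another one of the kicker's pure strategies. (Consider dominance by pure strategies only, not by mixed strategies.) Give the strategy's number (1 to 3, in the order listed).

Compare right with left: 5 > 3, 10 > 2, 3 > 0, 1 > 0.
So left strictly dominates right for the kicker; right is strictly dominated.

3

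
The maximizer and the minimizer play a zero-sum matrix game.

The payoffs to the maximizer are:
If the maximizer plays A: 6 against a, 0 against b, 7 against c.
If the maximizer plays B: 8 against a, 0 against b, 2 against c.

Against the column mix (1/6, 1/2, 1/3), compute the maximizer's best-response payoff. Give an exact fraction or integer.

A: (6)·(1/6) + (0)·(1/2) + (7)·(1/3) = 10/3.
B: (8)·(1/6) + (0)·(1/2) + (2)·(1/3) = 2.
The best pure response is A with expected payoff 10/3.

10/3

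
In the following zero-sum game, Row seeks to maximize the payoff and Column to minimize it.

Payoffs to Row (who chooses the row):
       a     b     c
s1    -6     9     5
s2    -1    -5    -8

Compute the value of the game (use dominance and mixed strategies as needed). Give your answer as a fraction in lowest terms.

-53/18

Column b is strictly dominated by c for Column (it gives Row more in every row).
The remaining 2×2 game on (s1, s2) × (a, c) has no saddle point. Let Row play s1 with probability p; indifference gives −6p − (1−p) = 5p − 8(1−p), so p = 7/18.
Similarly Column's optimal q on a is 13/18, and the value is -6·(13/18) + (5)·(5/18) = -53/18.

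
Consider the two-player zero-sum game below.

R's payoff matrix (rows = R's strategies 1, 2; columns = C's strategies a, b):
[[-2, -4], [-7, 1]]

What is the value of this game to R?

Row minima are -4 and -7, so R's maximin is -4; column maxima are -2 and 1, so C's minimax is -2. These differ, so the equilibrium is in mixed strategies.
Let R play 1 with probability p. C is indifferent when −2p − 7(1−p) = −4p + (1−p), giving p = 4/5.
Let C play a with probability q. R is indifferent when −2q − 4(1−q) = −7q + (1−q), giving q = 1/2.
The value is -2·(1/2) + (-4)·(1/2) = -3.

-3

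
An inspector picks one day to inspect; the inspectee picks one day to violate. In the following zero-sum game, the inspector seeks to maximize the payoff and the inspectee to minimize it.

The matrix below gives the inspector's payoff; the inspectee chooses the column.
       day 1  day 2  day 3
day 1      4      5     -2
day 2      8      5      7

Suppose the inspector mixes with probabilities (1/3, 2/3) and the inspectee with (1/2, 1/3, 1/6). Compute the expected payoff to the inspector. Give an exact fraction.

Against (1/2, 1/3, 1/6), each row's expected payoff is day 1: 10/3; day 2: 41/6.
Taking the (1/3, 2/3)-weighted average: (1/3)·(10/3) + (2/3)·(41/6) = 17/3.

17/3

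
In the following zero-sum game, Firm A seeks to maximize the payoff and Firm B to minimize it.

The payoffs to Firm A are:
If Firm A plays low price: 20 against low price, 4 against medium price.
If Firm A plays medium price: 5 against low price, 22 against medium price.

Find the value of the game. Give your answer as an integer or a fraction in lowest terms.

140/11

Row minima are 4 and 5, so Firm A's maximin is 5; column maxima are 20 and 22, so Firm B's minimax is 20. These differ, so the equilibrium is in mixed strategies.
Let Firm A play low price with probability p. Firm B is indifferent when 20p + 5(1−p) = 4p + 22(1−p), giving p = 17/33.
Let Firm B play low price with probability q. Firm A is indifferent when 20q + 4(1−q) = 5q + 22(1−q), giving q = 6/11.
The value is 20·(6/11) + (4)·(5/11) = 140/11.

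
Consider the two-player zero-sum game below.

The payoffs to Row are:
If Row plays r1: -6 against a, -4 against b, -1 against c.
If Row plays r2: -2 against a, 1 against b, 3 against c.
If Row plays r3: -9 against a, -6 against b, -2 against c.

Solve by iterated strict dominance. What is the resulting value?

Column c is strictly dominated by a for Column (-6<-1, -2<3, -9<-2); eliminate c.
Column b is strictly dominated by a for Column (-6<-4, -2<1, -9<-6); eliminate b.
Row r1 is strictly dominated by row r2 (-2>-6); eliminate r1.
Row r3 is strictly dominated by row r2 (-2>-9); eliminate r3.
Only (r2, a) remains, with payoff -2.

-2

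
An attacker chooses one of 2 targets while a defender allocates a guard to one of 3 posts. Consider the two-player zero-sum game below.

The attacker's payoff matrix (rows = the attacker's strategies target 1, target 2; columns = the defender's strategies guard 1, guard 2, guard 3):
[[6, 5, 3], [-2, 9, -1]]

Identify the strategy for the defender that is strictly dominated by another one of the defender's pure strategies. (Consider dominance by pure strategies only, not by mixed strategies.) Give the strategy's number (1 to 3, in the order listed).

2

The defender prefers columns that give the attacker less. Compare guard 2 with guard 3: 3 < 5, -1 < 9.
So guard 3 strictly dominates guard 2 for the defender; guard 2 is strictly dominated.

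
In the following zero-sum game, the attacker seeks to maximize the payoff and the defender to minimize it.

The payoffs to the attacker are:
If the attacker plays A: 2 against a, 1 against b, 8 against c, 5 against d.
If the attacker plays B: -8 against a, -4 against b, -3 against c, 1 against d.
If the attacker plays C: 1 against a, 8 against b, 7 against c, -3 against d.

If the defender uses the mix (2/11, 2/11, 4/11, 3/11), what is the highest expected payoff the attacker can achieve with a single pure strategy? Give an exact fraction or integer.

A: (2)·(2/11) + (1)·(2/11) + (8)·(4/11) + (5)·(3/11) = 53/11.
B: (-8)·(2/11) + (-4)·(2/11) + (-3)·(4/11) + (1)·(3/11) = -3.
C: (1)·(2/11) + (8)·(2/11) + (7)·(4/11) + (-3)·(3/11) = 37/11.
The best pure response is A with expected payoff 53/11.

53/11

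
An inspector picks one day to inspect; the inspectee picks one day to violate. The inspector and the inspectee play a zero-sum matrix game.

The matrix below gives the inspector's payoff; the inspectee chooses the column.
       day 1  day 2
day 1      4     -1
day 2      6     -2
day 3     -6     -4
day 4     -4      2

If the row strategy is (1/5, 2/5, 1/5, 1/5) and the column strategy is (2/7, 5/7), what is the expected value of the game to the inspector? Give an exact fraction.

-23/35

Against (2/7, 5/7), each row's expected payoff is day 1: 3/7; day 2: 2/7; day 3: -32/7; day 4: 2/7.
Taking the (1/5, 2/5, 1/5, 1/5)-weighted average: (1/5)·(3/7) + (2/5)·(2/7) + (1/5)·(-32/7) + (1/5)·(2/7) = -23/35.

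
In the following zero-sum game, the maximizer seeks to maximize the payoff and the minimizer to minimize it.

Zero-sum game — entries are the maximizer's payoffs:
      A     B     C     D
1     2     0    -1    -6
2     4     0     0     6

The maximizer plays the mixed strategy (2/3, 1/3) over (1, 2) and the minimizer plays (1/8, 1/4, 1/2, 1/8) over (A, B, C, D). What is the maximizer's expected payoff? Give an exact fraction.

-1/4

Against (1/8, 1/4, 1/2, 1/8), each row's expected payoff is 1: -1; 2: 5/4.
Taking the (2/3, 1/3)-weighted average: (2/3)·(-1) + (1/3)·(5/4) = -1/4.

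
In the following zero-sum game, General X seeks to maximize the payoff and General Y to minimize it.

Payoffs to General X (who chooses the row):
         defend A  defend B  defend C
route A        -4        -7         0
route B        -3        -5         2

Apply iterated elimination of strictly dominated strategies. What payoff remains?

Column defend A is strictly dominated by defend B for General Y (-7<-4, -5<-3); eliminate defend A.
Column defend C is strictly dominated by defend B for General Y (-7<0, -5<2); eliminate defend C.
Row route A is strictly dominated by row route B (-5>-7); eliminate route A.
Only (route B, defend B) remains, with payoff -5.

-5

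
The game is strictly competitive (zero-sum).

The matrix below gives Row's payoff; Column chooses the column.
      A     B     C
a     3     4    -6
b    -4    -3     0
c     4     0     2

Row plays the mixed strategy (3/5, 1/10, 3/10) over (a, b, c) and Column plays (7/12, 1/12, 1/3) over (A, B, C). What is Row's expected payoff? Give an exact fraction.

Against (7/12, 1/12, 1/3), each row's expected payoff is a: 1/12; b: -31/12; c: 3.
Taking the (3/5, 1/10, 3/10)-weighted average: (3/5)·(1/12) + (1/10)·(-31/12) + (3/10)·(3) = 83/120.

83/120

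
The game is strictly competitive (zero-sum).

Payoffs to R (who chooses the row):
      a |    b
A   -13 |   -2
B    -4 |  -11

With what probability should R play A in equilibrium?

7/18

Row minima are -13 and -11, so R's maximin is -11; column maxima are -4 and -2, so C's minimax is -4. These differ, so the equilibrium is in mixed strategies.
Let R play A with probability p. C is indifferent when −13p − 4(1−p) = −2p − 11(1−p), giving p = 7/18.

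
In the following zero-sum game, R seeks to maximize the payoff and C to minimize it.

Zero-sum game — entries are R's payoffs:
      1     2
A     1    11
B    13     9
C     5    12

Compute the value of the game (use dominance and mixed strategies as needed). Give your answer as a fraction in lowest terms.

Row A is strictly dominated by row C, so R never plays it.
The remaining 2×2 game on (B, C) × (1, 2) has no saddle point. Let R play B with probability p; indifference gives 13p + 5(1−p) = 9p + 12(1−p), so p = 7/11.
Similarly C's optimal q on 1 is 3/11, and the value is 13·(3/11) + (9)·(8/11) = 111/11.

111/11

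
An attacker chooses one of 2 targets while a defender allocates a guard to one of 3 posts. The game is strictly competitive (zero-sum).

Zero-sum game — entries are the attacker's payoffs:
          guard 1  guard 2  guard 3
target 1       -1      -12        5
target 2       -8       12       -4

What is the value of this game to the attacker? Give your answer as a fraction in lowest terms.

Column guard 3 is strictly dominated by guard 1 for the defender (it gives the attacker more in every row).
The remaining 2×2 game on (target 1, target 2) × (guard 1, guard 2) has no saddle point. Let the attacker play target 1 with probability p; indifference gives −p − 8(1−p) = −12p + 12(1−p), so p = 20/31.
Similarly the defender's optimal q on guard 1 is 24/31, and the value is -1·(24/31) + (-12)·(7/31) = -108/31.

-108/31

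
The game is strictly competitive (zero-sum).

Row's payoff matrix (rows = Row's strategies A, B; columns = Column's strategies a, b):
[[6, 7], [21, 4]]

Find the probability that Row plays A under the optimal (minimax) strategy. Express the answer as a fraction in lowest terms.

17/18

Row minima are 6 and 4, so Row's maximin is 6; column maxima are 21 and 7, so Column's minimax is 7. These differ, so the equilibrium is in mixed strategies.
Let Row play A with probability p. Column is indifferent when 6p + 21(1−p) = 7p + 4(1−p), giving p = 17/18.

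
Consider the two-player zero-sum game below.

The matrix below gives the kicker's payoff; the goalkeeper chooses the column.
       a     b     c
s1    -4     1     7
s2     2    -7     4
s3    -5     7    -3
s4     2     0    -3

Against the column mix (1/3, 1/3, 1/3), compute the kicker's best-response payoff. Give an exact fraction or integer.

4/3

s1: (-4)·(1/3) + (1)·(1/3) + (7)·(1/3) = 4/3.
s2: (2)·(1/3) + (-7)·(1/3) + (4)·(1/3) = -1/3.
s3: (-5)·(1/3) + (7)·(1/3) + (-3)·(1/3) = -1/3.
s4: (2)·(1/3) + (0)·(1/3) + (-3)·(1/3) = -1/3.
The best pure response is s1 with expected payoff 4/3.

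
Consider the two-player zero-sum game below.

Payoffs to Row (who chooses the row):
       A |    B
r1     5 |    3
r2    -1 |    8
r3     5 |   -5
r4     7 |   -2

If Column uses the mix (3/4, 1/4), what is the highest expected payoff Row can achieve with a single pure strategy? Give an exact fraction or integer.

r1: (5)·(3/4) + (3)·(1/4) = 9/2.
r2: (-1)·(3/4) + (8)·(1/4) = 5/4.
r3: (5)·(3/4) + (-5)·(1/4) = 5/2.
r4: (7)·(3/4) + (-2)·(1/4) = 19/4.
The best pure response is r4 with expected payoff 19/4.

19/4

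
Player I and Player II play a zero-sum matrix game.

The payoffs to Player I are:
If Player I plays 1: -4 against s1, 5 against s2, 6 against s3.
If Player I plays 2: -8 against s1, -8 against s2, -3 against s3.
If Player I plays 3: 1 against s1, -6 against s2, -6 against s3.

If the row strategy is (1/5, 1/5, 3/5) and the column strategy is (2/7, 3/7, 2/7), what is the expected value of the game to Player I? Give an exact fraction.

-111/35

Against (2/7, 3/7, 2/7), each row's expected payoff is 1: 19/7; 2: -46/7; 3: -4.
Taking the (1/5, 1/5, 3/5)-weighted average: (1/5)·(19/7) + (1/5)·(-46/7) + (3/5)·(-4) = -111/35.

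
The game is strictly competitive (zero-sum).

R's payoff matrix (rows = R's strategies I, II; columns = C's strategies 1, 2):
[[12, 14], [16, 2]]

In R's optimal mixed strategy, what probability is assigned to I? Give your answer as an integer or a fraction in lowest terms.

Row minima are 12 and 2, so R's maximin is 12; column maxima are 16 and 14, so C's minimax is 14. These differ, so the equilibrium is in mixed strategies.
Let R play I with probability p. C is indifferent when 12p + 16(1−p) = 14p + 2(1−p), giving p = 7/8.

7/8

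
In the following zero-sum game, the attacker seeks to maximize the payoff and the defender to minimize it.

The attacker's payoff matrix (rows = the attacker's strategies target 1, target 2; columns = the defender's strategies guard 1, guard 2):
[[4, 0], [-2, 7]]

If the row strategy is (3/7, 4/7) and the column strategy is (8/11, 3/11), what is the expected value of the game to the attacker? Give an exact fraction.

116/77

Against (8/11, 3/11), each row's expected payoff is target 1: 32/11; target 2: 5/11.
Taking the (3/7, 4/7)-weighted average: (3/7)·(32/11) + (4/7)·(5/11) = 116/77.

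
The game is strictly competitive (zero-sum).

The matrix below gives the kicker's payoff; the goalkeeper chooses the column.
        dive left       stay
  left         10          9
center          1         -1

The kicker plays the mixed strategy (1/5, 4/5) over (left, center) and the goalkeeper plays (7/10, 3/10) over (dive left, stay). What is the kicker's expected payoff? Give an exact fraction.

113/50

Against (7/10, 3/10), each row's expected payoff is left: 97/10; center: 2/5.
Taking the (1/5, 4/5)-weighted average: (1/5)·(97/10) + (4/5)·(2/5) = 113/50.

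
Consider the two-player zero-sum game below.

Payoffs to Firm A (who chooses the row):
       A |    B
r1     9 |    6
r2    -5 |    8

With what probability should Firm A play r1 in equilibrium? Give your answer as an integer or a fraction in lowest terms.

Row minima are 6 and -5, so Firm A's maximin is 6; column maxima are 9 and 8, so Firm B's minimax is 8. These differ, so the equilibrium is in mixed strategies.
Let Firm A play r1 with probability p. Firm B is indifferent when 9p − 5(1−p) = 6p + 8(1−p), giving p = 13/16.

13/16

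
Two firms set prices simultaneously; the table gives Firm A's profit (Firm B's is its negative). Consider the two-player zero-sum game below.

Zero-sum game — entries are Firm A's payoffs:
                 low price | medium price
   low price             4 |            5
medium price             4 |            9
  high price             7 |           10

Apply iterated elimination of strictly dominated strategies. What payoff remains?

Row low price is strictly dominated by row high price (7>4, 10>5); eliminate low price.
Column medium price is strictly dominated by low price for Firm B (4<9, 7<10); eliminate medium price.
Row medium price is strictly dominated by row high price (7>4); eliminate medium price.
Only (high price, low price) remains, with payoff 7.

7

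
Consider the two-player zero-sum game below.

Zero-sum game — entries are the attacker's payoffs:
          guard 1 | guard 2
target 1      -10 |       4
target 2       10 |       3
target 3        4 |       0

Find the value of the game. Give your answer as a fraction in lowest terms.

10/3

Row target 3 is strictly dominated by row target 2, so the attacker never plays it.
The remaining 2×2 game on (target 1, target 2) × (guard 1, guard 2) has no saddle point. Let the attacker play target 1 with probability p; indifference gives −10p + 10(1−p) = 4p + 3(1−p), so p = 1/3.
Similarly the defender's optimal q on guard 1 is 1/21, and the value is -10·(1/21) + (4)·(20/21) = 10/3.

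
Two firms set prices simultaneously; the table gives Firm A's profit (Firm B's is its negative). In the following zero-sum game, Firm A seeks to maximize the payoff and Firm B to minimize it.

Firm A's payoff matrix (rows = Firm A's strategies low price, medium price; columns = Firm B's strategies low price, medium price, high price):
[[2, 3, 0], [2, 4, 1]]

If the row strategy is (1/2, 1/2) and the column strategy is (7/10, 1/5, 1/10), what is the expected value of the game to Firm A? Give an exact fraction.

Against (7/10, 1/5, 1/10), each row's expected payoff is low price: 2; medium price: 23/10.
Taking the (1/2, 1/2)-weighted average: (1/2)·(2) + (1/2)·(23/10) = 43/20.

43/20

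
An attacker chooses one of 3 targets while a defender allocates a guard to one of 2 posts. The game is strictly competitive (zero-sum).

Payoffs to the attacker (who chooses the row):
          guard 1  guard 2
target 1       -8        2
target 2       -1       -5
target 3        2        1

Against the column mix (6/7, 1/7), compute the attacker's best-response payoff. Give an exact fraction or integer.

13/7

target 1: (-8)·(6/7) + (2)·(1/7) = -46/7.
target 2: (-1)·(6/7) + (-5)·(1/7) = -11/7.
target 3: (2)·(6/7) + (1)·(1/7) = 13/7.
The best pure response is target 3 with expected payoff 13/7.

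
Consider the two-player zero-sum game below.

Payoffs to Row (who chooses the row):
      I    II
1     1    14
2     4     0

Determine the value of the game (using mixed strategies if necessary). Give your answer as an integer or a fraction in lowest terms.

56/17

Row minima are 1 and 0, so Row's maximin is 1; column maxima are 4 and 14, so Column's minimax is 4. These differ, so the equilibrium is in mixed strategies.
Let Row play 1 with probability p. Column is indifferent when p + 4(1−p) = 14p, giving p = 4/17.
Let Column play I with probability q. Row is indifferent when q + 14(1−q) = 4q, giving q = 14/17.
The value is 1·(14/17) + (14)·(3/17) = 56/17.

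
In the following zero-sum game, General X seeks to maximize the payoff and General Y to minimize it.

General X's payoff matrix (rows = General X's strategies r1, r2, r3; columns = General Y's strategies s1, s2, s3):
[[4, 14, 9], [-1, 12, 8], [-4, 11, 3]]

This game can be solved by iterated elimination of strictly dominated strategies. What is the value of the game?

4

Column s3 is strictly dominated by s1 for General Y (4<9, -1<8, -4<3); eliminate s3.
Row r3 is strictly dominated by row r1 (4>-4, 14>11); eliminate r3.
Row r2 is strictly dominated by row r1 (4>-1, 14>12); eliminate r2.
Column s2 is strictly dominated by s1 for General Y (4<14); eliminate s2.
Only (r1, s1) remains, with payoff 4.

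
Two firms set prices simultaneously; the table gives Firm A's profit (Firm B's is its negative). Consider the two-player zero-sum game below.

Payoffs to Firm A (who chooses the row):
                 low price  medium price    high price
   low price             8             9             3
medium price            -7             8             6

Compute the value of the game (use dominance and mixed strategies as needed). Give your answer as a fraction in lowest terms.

Column medium price is strictly dominated by high price for Firm B (it gives Firm A more in every row).
The remaining 2×2 game on (low price, medium price) × (low price, high price) has no saddle point. Let Firm A play low price with probability p; indifference gives 8p − 7(1−p) = 3p + 6(1−p), so p = 13/18.
Similarly Firm B's optimal q on low price is 1/6, and the value is 8·(1/6) + (3)·(5/6) = 23/6.

23/6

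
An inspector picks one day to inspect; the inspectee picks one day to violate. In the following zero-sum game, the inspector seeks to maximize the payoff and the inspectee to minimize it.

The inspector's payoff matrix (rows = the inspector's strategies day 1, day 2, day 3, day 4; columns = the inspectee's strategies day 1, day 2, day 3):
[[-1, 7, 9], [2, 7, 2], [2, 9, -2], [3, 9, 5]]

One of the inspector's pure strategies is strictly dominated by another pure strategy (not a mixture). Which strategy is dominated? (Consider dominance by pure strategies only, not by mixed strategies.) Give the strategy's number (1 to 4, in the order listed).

2

Compare day 2 with day 4: 3 > 2, 9 > 7, 5 > 2.
So day 4 strictly dominates day 2 for the inspector; day 2 is strictly dominated.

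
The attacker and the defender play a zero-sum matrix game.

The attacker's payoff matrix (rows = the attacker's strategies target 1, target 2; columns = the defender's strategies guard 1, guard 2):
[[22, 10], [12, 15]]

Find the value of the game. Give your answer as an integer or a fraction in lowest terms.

14

Row minima are 10 and 12, so the attacker's maximin is 12; column maxima are 22 and 15, so the defender's minimax is 15. These differ, so the equilibrium is in mixed strategies.
Let the attacker play target 1 with probability p. The defender is indifferent when 22p + 12(1−p) = 10p + 15(1−p), giving p = 1/5.
Let the defender play guard 1 with probability q. The attacker is indifferent when 22q + 10(1−q) = 12q + 15(1−q), giving q = 1/3.
The value is 22·(1/3) + (10)·(2/3) = 14.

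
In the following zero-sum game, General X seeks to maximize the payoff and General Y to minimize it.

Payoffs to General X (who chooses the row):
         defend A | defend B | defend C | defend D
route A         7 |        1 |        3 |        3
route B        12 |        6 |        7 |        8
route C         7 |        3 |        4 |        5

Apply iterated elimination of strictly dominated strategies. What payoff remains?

6

Column defend A is strictly dominated by defend B for General Y (1<7, 6<12, 3<7); eliminate defend A.
Column defend D is strictly dominated by defend B for General Y (1<3, 6<8, 3<5); eliminate defend D.
Column defend C is strictly dominated by defend B for General Y (1<3, 6<7, 3<4); eliminate defend C.
Row route A is strictly dominated by row route B (6>1); eliminate route A.
Row route C is strictly dominated by row route B (6>3); eliminate route C.
Only (route B, defend B) remains, with payoff 6.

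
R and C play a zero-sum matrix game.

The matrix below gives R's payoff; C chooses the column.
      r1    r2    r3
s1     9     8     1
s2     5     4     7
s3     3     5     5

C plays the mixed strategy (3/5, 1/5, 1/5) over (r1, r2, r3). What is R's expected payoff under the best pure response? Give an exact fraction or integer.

36/5

s1: (9)·(3/5) + (8)·(1/5) + (1)·(1/5) = 36/5.
s2: (5)·(3/5) + (4)·(1/5) + (7)·(1/5) = 26/5.
s3: (3)·(3/5) + (5)·(1/5) + (5)·(1/5) = 19/5.
The best pure response is s1 with expected payoff 36/5.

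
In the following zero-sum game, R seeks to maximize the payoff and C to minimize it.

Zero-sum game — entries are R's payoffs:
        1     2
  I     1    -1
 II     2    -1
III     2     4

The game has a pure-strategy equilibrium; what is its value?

2

Row minima: -1, -1, 2 → R's maximin is 2.
Column maxima: 2, 4 → C's minimax is 2.
They coincide at (III, 1), so the value is 2.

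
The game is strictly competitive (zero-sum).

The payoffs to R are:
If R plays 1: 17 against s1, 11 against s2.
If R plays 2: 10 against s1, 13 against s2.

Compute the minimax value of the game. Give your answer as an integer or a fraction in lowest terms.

37/3

Row minima are 11 and 10, so R's maximin is 11; column maxima are 17 and 13, so C's minimax is 13. These differ, so the equilibrium is in mixed strategies.
Let R play 1 with probability p. C is indifferent when 17p + 10(1−p) = 11p + 13(1−p), giving p = 1/3.
Let C play s1 with probability q. R is indifferent when 17q + 11(1−q) = 10q + 13(1−q), giving q = 2/9.
The value is 17·(2/9) + (11)·(7/9) = 37/3.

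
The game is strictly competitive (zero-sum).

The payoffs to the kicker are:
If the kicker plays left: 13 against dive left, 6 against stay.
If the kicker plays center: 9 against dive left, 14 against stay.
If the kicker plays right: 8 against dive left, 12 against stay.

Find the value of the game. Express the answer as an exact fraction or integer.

32/3

Row right is strictly dominated by row center, so the kicker never plays it.
The remaining 2×2 game on (left, center) × (dive left, stay) has no saddle point. Let the kicker play left with probability p; indifference gives 13p + 9(1−p) = 6p + 14(1−p), so p = 5/12.
Similarly the goalkeeper's optimal q on dive left is 2/3, and the value is 13·(2/3) + (6)·(1/3) = 32/3.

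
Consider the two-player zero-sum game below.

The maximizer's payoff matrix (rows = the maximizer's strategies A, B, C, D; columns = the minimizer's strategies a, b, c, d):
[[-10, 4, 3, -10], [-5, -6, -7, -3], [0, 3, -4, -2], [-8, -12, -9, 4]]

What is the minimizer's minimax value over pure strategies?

The worst case (largest entry) in each column is a: 0, b: 4, c: 3, d: 4.
The best (smallest) of these is 0.

0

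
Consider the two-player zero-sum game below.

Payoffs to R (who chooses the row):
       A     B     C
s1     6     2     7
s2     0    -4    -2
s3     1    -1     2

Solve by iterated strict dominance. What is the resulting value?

Row s2 is strictly dominated by row s1 (6>0, 2>-4, 7>-2); eliminate s2.
Column A is strictly dominated by B for C (2<6, -1<1); eliminate A.
Row s3 is strictly dominated by row s1 (2>-1, 7>2); eliminate s3.
Column C is strictly dominated by B for C (2<7); eliminate C.
Only (s1, B) remains, with payoff 2.

2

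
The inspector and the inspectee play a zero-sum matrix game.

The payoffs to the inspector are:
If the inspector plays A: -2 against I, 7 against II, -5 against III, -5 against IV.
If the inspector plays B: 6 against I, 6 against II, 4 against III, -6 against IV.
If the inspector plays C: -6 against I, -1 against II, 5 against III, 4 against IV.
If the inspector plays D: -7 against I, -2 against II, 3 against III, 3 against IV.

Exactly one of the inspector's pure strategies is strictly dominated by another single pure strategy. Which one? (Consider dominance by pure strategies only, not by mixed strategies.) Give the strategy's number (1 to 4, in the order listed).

Compare D with C: -6 > -7, -1 > -2, 5 > 3, 4 > 3.
So C strictly dominates D for the inspector; D is strictly dominated.

4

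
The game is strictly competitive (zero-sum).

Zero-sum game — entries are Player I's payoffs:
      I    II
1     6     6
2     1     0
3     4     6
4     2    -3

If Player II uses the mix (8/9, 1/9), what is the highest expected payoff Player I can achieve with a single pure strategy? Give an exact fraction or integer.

1: (6)·(8/9) + (6)·(1/9) = 6.
2: (1)·(8/9) + (0)·(1/9) = 8/9.
3: (4)·(8/9) + (6)·(1/9) = 38/9.
4: (2)·(8/9) + (-3)·(1/9) = 13/9.
The best pure response is 1 with expected payoff 6.

6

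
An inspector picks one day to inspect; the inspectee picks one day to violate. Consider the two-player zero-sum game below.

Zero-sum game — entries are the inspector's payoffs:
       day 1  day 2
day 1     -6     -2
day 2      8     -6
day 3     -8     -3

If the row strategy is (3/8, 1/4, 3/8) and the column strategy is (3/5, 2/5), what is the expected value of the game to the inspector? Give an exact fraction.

-33/10

Against (3/5, 2/5), each row's expected payoff is day 1: -22/5; day 2: 12/5; day 3: -6.
Taking the (3/8, 1/4, 3/8)-weighted average: (3/8)·(-22/5) + (1/4)·(12/5) + (3/8)·(-6) = -33/10.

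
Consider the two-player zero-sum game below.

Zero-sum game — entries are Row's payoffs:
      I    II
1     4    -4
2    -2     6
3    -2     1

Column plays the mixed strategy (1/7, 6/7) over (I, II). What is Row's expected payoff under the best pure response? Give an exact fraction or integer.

1: (4)·(1/7) + (-4)·(6/7) = -20/7.
2: (-2)·(1/7) + (6)·(6/7) = 34/7.
3: (-2)·(1/7) + (1)·(6/7) = 4/7.
The best pure response is 2 with expected payoff 34/7.

34/7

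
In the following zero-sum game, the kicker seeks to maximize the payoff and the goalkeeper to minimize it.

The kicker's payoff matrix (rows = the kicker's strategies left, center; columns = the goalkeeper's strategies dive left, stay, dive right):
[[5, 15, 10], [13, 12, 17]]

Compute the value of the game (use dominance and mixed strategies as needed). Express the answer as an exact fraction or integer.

Column dive right is strictly dominated by dive left for the goalkeeper (it gives the kicker more in every row).
The remaining 2×2 game on (left, center) × (dive left, stay) has no saddle point. Let the kicker play left with probability p; indifference gives 5p + 13(1−p) = 15p + 12(1−p), so p = 1/11.
Similarly the goalkeeper's optimal q on dive left is 3/11, and the value is 5·(3/11) + (15)·(8/11) = 135/11.

135/11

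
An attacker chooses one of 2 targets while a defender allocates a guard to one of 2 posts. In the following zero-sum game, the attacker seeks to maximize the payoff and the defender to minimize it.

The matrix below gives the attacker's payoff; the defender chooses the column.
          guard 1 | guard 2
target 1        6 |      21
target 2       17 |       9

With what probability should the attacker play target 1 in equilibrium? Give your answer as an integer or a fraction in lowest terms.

Row minima are 6 and 9, so the attacker's maximin is 9; column maxima are 17 and 21, so the defender's minimax is 17. These differ, so the equilibrium is in mixed strategies.
Let the attacker play target 1 with probability p. The defender is indifferent when 6p + 17(1−p) = 21p + 9(1−p), giving p = 8/23.

8/23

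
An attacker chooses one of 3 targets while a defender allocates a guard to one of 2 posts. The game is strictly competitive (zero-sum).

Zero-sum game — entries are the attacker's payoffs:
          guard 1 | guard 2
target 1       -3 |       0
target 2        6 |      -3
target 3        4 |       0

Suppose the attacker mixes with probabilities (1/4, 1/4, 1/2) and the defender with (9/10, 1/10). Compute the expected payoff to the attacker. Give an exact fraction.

Against (9/10, 1/10), each row's expected payoff is target 1: -27/10; target 2: 51/10; target 3: 18/5.
Taking the (1/4, 1/4, 1/2)-weighted average: (1/4)·(-27/10) + (1/4)·(51/10) + (1/2)·(18/5) = 12/5.

12/5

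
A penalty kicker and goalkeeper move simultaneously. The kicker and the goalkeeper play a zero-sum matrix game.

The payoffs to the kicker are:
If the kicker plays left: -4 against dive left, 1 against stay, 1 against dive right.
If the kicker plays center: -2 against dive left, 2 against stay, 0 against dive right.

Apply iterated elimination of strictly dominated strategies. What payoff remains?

Column stay is strictly dominated by dive left for the goalkeeper (-4<1, -2<2); eliminate stay.
Column dive right is strictly dominated by dive left for the goalkeeper (-4<1, -2<0); eliminate dive right.
Row left is strictly dominated by row center (-2>-4); eliminate left.
Only (center, dive left) remains, with payoff -2.

-2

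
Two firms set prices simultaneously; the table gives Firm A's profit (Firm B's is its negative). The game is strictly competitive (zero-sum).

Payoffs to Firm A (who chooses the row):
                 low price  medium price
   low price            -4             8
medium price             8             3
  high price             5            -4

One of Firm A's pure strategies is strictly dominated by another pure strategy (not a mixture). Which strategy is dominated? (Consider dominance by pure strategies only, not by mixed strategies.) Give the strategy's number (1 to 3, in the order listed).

Compare high price with medium price: 8 > 5, 3 > -4.
So medium price strictly dominates high price for Firm A; high price is strictly dominated.

3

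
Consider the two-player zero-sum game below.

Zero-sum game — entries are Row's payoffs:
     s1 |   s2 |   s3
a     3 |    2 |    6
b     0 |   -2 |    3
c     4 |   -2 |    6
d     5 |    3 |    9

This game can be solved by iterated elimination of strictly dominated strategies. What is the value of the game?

Column s1 is strictly dominated by s2 for Column (2<3, -2<0, -2<4, 3<5); eliminate s1.
Column s3 is strictly dominated by s2 for Column (2<6, -2<3, -2<6, 3<9); eliminate s3.
Row a is strictly dominated by row d (3>2); eliminate a.
Row b is strictly dominated by row d (3>-2); eliminate b.
Row c is strictly dominated by row d (3>-2); eliminate c.
Only (d, s2) remains, with payoff 3.

3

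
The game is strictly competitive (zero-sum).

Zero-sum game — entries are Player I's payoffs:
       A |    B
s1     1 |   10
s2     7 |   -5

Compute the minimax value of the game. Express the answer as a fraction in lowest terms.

25/7

Row minima are 1 and -5, so Player I's maximin is 1; column maxima are 7 and 10, so Player II's minimax is 7. These differ, so the equilibrium is in mixed strategies.
Let Player I play s1 with probability p. Player II is indifferent when p + 7(1−p) = 10p − 5(1−p), giving p = 4/7.
Let Player II play A with probability q. Player I is indifferent when q + 10(1−q) = 7q − 5(1−q), giving q = 5/7.
The value is 1·(5/7) + (10)·(2/7) = 25/7.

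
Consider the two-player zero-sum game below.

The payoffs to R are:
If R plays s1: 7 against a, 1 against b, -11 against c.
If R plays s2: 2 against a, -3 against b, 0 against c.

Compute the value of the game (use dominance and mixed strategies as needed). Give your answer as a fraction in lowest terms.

-11/5

Column a is strictly dominated by b for C (it gives R more in every row).
The remaining 2×2 game on (s1, s2) × (b, c) has no saddle point. Let R play s1 with probability p; indifference gives p − 3(1−p) = −11p, so p = 1/5.
Similarly C's optimal q on b is 11/15, and the value is 1·(11/15) + (-11)·(4/15) = -11/5.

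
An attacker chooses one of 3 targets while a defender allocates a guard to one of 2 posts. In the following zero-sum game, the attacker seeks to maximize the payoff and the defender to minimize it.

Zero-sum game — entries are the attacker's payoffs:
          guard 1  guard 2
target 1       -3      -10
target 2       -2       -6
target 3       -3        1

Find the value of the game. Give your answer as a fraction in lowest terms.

Row target 1 is strictly dominated by row target 2, so the attacker never plays it.
The remaining 2×2 game on (target 2, target 3) × (guard 1, guard 2) has no saddle point. Let the attacker play target 2 with probability p; indifference gives −2p − 3(1−p) = −6p + (1−p), so p = 1/2.
Similarly the defender's optimal q on guard 1 is 7/8, and the value is -2·(7/8) + (-6)·(1/8) = -5/2.

-5/2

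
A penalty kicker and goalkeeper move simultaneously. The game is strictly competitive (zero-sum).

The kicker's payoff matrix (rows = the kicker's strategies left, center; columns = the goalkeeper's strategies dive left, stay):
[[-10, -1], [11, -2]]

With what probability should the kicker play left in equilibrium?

Row minima are -10 and -2, so the kicker's maximin is -2; column maxima are 11 and -1, so the goalkeeper's minimax is -1. These differ, so the equilibrium is in mixed strategies.
Let the kicker play left with probability p. The goalkeeper is indifferent when −10p + 11(1−p) = −p − 2(1−p), giving p = 13/22.

13/22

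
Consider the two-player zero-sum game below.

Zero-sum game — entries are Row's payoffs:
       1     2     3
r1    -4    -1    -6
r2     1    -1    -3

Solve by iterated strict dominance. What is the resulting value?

Column 1 is strictly dominated by 3 for Column (-6<-4, -3<1); eliminate 1.
Column 2 is strictly dominated by 3 for Column (-6<-1, -3<-1); eliminate 2.
Row r1 is strictly dominated by row r2 (-3>-6); eliminate r1.
Only (r2, 3) remains, with payoff -3.

-3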